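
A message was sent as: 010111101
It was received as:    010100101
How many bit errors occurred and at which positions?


XOR: 000011000

2 error(s) at position(s): 4, 5


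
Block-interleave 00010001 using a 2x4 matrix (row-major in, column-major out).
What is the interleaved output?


Matrix:
  0001
  0001
Read columns: 00000011

00000011


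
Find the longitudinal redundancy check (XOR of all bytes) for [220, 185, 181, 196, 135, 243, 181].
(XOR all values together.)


XOR chain: 220 ^ 185 ^ 181 ^ 196 ^ 135 ^ 243 ^ 181 = 213

213


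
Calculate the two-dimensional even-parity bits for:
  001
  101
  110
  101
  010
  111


Row parities: 100011
Column parities: 010

Row P: 100011, Col P: 010, Corner: 1


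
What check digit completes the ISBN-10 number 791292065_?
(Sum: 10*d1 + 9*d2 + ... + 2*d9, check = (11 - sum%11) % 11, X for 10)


Weighted sum: 265
265 mod 11 = 1

Check digit: X


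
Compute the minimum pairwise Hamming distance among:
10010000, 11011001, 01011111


Comparing all pairs, minimum distance: 3
Can detect 2 errors, correct 1 errors

3


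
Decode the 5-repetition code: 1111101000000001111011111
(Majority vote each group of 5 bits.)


Groups: 11111, 01000, 00000, 11110, 11111
Majority votes: 10011

10011


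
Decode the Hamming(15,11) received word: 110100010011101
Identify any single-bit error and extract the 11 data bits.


Syndrome = 10: error at position 10

Data: 00000111101 (corrected bit 10)


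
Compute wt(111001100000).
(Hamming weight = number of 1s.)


Counting 1s in 111001100000

5


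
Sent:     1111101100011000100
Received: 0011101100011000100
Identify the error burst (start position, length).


XOR: 1100000000000000000

Burst at position 0, length 2


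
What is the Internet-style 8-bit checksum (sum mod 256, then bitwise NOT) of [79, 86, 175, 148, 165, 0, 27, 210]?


Sum = 890 mod 256 = 122
Complement = 133

133


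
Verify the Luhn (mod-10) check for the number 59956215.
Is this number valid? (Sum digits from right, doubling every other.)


Luhn sum = 36
36 mod 10 = 6

Invalid (Luhn sum mod 10 = 6)


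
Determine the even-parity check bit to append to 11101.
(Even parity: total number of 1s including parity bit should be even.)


Number of 1s in data: 4
Parity bit: 0

0


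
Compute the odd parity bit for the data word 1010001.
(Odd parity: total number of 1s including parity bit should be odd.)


Number of 1s in data: 3
Parity bit: 0

0


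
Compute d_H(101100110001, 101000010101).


XOR: 000100100100
Count of 1s: 3

3


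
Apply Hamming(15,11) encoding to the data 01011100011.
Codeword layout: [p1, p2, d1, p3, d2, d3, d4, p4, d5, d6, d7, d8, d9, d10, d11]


Parity bits: p1=0, p2=0, p3=0, p4=0

000010101100011


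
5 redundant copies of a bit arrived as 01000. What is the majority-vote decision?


Ones: 1 out of 5
Threshold: 3

0 (1/5 voted 1)


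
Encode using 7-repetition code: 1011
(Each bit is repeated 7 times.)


Each bit -> 7 copies

1111111000000011111111111111


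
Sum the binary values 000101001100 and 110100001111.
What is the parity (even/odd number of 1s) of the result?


000101001100 = 332
110100001111 = 3343
Sum = 3675 = 111001011011
1s count = 8

even parity (8 ones in 111001011011)


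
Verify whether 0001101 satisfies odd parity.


Number of 1s: 3

Yes, parity is correct (3 ones)


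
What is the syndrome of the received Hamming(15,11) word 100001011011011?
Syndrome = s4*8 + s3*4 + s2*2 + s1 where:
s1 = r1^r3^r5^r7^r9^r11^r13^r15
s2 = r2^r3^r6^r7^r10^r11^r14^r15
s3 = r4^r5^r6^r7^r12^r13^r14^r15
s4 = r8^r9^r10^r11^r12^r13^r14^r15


s1=0, s2=0, s3=0, s4=0

Syndrome = 0 (no error)


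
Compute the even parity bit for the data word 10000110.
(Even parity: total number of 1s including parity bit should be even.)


Number of 1s in data: 3
Parity bit: 1

1


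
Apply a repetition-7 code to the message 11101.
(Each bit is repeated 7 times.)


Each bit -> 7 copies

11111111111111111111100000001111111


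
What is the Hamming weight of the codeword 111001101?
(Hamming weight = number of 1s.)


Counting 1s in 111001101

6


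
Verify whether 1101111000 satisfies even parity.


Number of 1s: 6

Yes, parity is correct (6 ones)


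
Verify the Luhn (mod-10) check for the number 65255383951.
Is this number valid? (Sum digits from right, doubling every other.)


Luhn sum = 46
46 mod 10 = 6

Invalid (Luhn sum mod 10 = 6)


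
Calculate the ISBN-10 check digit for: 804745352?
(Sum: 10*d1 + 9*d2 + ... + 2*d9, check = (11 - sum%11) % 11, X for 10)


Weighted sum: 241
241 mod 11 = 10

Check digit: 1


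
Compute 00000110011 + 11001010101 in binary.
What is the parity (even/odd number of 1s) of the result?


00000110011 = 51
11001010101 = 1621
Sum = 1672 = 11010001000
1s count = 4

even parity (4 ones in 11010001000)


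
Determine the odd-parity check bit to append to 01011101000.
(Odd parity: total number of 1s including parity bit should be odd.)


Number of 1s in data: 5
Parity bit: 0

0


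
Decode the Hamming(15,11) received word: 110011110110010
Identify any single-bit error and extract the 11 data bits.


Syndrome = 0: no error detected

Data: 01110110010 (no errors)


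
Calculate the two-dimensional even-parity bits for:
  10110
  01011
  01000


Row parities: 111
Column parities: 10101

Row P: 111, Col P: 10101, Corner: 1


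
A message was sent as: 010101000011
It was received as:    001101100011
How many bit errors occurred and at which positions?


XOR: 011000100000

3 error(s) at position(s): 1, 2, 6


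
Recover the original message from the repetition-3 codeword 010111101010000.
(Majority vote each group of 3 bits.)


Groups: 010, 111, 101, 010, 000
Majority votes: 01100

01100


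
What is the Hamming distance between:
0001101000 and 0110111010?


XOR: 0111010010
Count of 1s: 5

5


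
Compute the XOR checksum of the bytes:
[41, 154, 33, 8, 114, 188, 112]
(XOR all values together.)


XOR chain: 41 ^ 154 ^ 33 ^ 8 ^ 114 ^ 188 ^ 112 = 36

36


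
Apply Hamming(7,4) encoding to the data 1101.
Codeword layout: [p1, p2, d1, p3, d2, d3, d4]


Parity bits: p1=1, p2=0, p3=0

1010101


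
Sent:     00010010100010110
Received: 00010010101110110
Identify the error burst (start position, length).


XOR: 00000000001100000

Burst at position 10, length 2


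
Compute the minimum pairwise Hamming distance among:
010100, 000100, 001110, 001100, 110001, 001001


Comparing all pairs, minimum distance: 1
Can detect 0 errors, correct 0 errors

1


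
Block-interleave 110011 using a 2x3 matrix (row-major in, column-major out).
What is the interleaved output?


Matrix:
  110
  011
Read columns: 101101

101101


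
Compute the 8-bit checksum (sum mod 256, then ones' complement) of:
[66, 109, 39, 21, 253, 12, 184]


Sum = 684 mod 256 = 172
Complement = 83

83


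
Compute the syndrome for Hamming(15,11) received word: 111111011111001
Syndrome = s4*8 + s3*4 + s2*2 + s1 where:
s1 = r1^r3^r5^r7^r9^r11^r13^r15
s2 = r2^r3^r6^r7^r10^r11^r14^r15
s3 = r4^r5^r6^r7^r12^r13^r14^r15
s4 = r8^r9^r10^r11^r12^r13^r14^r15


s1=0, s2=0, s3=1, s4=0

Syndrome = 4 (error at position 4)


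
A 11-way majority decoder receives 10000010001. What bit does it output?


Ones: 3 out of 11
Threshold: 6

0 (3/11 voted 1)


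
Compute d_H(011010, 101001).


XOR: 110011
Count of 1s: 4

4


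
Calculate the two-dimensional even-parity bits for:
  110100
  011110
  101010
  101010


Row parities: 1011
Column parities: 101010

Row P: 1011, Col P: 101010, Corner: 1


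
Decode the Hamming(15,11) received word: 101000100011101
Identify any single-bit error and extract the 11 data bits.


Syndrome = 0: no error detected

Data: 10010011101 (no errors)


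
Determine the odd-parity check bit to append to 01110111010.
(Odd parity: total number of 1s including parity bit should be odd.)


Number of 1s in data: 7
Parity bit: 0

0


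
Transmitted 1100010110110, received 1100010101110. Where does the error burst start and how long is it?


XOR: 0000000011000

Burst at position 8, length 2


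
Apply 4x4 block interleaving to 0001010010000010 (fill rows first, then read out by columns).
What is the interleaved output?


Matrix:
  0001
  0100
  1000
  0010
Read columns: 0010010000011000

0010010000011000


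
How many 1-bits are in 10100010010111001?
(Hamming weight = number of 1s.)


Counting 1s in 10100010010111001

8


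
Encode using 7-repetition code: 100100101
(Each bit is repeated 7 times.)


Each bit -> 7 copies

111111100000000000000111111100000000000000111111100000001111111


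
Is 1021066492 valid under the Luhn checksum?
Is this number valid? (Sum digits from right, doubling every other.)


Luhn sum = 31
31 mod 10 = 1

Invalid (Luhn sum mod 10 = 1)


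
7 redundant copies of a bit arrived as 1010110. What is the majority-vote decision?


Ones: 4 out of 7
Threshold: 4

1 (4/7 voted 1)


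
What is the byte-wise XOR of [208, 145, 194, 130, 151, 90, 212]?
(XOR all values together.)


XOR chain: 208 ^ 145 ^ 194 ^ 130 ^ 151 ^ 90 ^ 212 = 24

24


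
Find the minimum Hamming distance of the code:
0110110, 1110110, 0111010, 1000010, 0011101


Comparing all pairs, minimum distance: 1
Can detect 0 errors, correct 0 errors

1


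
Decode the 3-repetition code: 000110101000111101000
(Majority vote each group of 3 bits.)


Groups: 000, 110, 101, 000, 111, 101, 000
Majority votes: 0110110

0110110


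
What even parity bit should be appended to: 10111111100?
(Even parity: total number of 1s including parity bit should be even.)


Number of 1s in data: 8
Parity bit: 0

0


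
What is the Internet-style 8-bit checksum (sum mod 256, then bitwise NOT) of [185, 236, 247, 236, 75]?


Sum = 979 mod 256 = 211
Complement = 44

44


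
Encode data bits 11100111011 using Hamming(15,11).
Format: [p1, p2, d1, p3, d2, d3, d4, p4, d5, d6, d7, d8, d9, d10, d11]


Parity bits: p1=0, p2=0, p3=1, p4=1

001111010111011


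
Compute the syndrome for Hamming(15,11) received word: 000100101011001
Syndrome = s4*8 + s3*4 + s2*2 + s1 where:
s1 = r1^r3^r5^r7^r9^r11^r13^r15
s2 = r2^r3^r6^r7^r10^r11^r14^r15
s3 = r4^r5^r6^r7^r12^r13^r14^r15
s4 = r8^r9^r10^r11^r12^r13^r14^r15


s1=0, s2=1, s3=0, s4=0

Syndrome = 2 (error at position 2)


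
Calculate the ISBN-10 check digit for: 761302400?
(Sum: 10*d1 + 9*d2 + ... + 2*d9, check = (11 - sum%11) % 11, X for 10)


Weighted sum: 179
179 mod 11 = 3

Check digit: 8


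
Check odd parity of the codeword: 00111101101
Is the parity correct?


Number of 1s: 7

Yes, parity is correct (7 ones)


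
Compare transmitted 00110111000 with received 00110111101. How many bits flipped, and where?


XOR: 00000000101

2 error(s) at position(s): 8, 10


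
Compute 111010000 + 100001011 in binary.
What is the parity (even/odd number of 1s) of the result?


111010000 = 464
100001011 = 267
Sum = 731 = 1011011011
1s count = 7

odd parity (7 ones in 1011011011)


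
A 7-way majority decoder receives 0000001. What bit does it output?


Ones: 1 out of 7
Threshold: 4

0 (1/7 voted 1)


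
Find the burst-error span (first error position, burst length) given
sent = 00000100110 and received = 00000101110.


XOR: 00000001000

Burst at position 7, length 1


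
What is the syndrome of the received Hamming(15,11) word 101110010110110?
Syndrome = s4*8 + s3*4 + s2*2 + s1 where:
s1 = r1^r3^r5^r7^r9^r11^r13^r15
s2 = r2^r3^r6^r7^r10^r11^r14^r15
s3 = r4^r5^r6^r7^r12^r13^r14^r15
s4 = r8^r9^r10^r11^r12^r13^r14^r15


s1=1, s2=0, s3=0, s4=1

Syndrome = 9 (error at position 9)


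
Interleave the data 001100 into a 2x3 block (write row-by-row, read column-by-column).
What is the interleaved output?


Matrix:
  001
  100
Read columns: 010010

010010


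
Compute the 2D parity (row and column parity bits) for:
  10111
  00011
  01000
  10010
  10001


Row parities: 00100
Column parities: 11111

Row P: 00100, Col P: 11111, Corner: 1


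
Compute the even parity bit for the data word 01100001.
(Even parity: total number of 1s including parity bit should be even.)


Number of 1s in data: 3
Parity bit: 1

1


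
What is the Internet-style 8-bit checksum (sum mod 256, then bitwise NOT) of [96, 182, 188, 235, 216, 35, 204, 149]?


Sum = 1305 mod 256 = 25
Complement = 230

230


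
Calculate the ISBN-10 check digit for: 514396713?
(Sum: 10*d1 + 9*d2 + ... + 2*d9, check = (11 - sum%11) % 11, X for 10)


Weighted sum: 233
233 mod 11 = 2

Check digit: 9


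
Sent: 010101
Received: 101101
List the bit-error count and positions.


XOR: 111000

3 error(s) at position(s): 0, 1, 2


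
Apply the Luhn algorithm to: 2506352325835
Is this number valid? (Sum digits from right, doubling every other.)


Luhn sum = 40
40 mod 10 = 0

Valid (Luhn sum mod 10 = 0)


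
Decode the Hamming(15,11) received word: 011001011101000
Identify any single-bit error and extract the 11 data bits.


Syndrome = 0: no error detected

Data: 10101101000 (no errors)


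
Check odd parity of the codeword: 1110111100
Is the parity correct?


Number of 1s: 7

Yes, parity is correct (7 ones)


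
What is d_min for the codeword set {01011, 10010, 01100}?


Comparing all pairs, minimum distance: 3
Can detect 2 errors, correct 1 errors

3


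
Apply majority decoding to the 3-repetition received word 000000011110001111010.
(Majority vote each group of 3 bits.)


Groups: 000, 000, 011, 110, 001, 111, 010
Majority votes: 0011010

0011010


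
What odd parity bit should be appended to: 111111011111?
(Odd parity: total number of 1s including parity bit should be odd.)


Number of 1s in data: 11
Parity bit: 0

0


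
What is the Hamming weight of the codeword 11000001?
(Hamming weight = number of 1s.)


Counting 1s in 11000001

3


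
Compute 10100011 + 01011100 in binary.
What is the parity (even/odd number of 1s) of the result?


10100011 = 163
01011100 = 92
Sum = 255 = 11111111
1s count = 8

even parity (8 ones in 11111111)


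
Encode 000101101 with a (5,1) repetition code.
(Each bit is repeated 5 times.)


Each bit -> 5 copies

000000000000000111110000011111111110000011111


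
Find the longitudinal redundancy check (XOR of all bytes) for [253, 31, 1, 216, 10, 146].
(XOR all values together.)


XOR chain: 253 ^ 31 ^ 1 ^ 216 ^ 10 ^ 146 = 163

163


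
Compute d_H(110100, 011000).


XOR: 101100
Count of 1s: 3

3


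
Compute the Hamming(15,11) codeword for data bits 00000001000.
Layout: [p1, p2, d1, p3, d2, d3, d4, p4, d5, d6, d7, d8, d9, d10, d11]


Parity bits: p1=0, p2=0, p3=1, p4=1

000100010001000


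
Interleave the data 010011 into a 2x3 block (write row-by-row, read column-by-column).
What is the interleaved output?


Matrix:
  010
  011
Read columns: 001101

001101


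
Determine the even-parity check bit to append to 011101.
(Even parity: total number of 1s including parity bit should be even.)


Number of 1s in data: 4
Parity bit: 0

0


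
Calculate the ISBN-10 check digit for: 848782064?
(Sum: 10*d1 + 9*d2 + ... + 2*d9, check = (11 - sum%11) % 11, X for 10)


Weighted sum: 313
313 mod 11 = 5

Check digit: 6


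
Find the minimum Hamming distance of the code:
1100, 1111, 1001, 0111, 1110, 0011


Comparing all pairs, minimum distance: 1
Can detect 0 errors, correct 0 errors

1


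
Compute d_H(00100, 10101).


XOR: 10001
Count of 1s: 2

2


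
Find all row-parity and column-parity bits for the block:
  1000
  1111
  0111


Row parities: 101
Column parities: 0000

Row P: 101, Col P: 0000, Corner: 0


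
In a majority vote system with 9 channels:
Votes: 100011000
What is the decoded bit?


Ones: 3 out of 9
Threshold: 5

0 (3/9 voted 1)


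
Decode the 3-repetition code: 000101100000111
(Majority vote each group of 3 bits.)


Groups: 000, 101, 100, 000, 111
Majority votes: 01001

01001


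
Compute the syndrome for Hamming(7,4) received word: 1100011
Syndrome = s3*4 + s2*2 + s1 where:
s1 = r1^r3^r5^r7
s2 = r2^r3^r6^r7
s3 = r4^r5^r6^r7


s1=0, s2=1, s3=0

Syndrome = 2 (error at position 2)


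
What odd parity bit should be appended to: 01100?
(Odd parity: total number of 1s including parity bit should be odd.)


Number of 1s in data: 2
Parity bit: 1

1


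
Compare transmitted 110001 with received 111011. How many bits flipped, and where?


XOR: 001010

2 error(s) at position(s): 2, 4


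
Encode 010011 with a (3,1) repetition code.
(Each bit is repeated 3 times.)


Each bit -> 3 copies

000111000000111111


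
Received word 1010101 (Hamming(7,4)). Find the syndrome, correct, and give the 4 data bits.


Syndrome = 0: no error detected

Data: 1101 (no errors)


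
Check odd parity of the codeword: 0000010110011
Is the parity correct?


Number of 1s: 5

Yes, parity is correct (5 ones)


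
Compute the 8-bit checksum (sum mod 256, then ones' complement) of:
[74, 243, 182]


Sum = 499 mod 256 = 243
Complement = 12

12


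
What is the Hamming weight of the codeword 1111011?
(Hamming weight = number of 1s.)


Counting 1s in 1111011

6


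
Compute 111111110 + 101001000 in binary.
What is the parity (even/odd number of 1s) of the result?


111111110 = 510
101001000 = 328
Sum = 838 = 1101000110
1s count = 5

odd parity (5 ones in 1101000110)


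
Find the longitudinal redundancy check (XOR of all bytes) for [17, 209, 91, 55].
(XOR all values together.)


XOR chain: 17 ^ 209 ^ 91 ^ 55 = 172

172


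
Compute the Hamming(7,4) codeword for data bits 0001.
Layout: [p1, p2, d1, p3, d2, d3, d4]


Parity bits: p1=1, p2=1, p3=1

1101001


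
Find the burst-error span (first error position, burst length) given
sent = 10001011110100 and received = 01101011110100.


XOR: 11100000000000

Burst at position 0, length 3


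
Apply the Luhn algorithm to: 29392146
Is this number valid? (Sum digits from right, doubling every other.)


Luhn sum = 47
47 mod 10 = 7

Invalid (Luhn sum mod 10 = 7)


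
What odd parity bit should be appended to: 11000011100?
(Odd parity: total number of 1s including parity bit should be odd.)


Number of 1s in data: 5
Parity bit: 0

0


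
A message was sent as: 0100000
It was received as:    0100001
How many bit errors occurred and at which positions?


XOR: 0000001

1 error(s) at position(s): 6


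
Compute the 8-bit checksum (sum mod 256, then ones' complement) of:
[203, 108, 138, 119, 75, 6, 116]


Sum = 765 mod 256 = 253
Complement = 2

2


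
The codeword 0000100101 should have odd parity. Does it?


Number of 1s: 3

Yes, parity is correct (3 ones)


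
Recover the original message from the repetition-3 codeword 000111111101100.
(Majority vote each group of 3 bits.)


Groups: 000, 111, 111, 101, 100
Majority votes: 01110

01110


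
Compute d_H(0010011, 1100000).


XOR: 1110011
Count of 1s: 5

5


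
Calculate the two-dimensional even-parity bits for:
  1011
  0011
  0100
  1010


Row parities: 1010
Column parities: 0110

Row P: 1010, Col P: 0110, Corner: 0


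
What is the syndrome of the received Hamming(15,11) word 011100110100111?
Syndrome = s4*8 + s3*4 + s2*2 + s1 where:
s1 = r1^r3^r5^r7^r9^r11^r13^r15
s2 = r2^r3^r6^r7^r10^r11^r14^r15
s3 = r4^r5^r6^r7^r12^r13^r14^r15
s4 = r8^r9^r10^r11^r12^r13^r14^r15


s1=0, s2=0, s3=1, s4=1

Syndrome = 12 (error at position 12)


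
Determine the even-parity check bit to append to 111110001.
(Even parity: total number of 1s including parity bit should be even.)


Number of 1s in data: 6
Parity bit: 0

0


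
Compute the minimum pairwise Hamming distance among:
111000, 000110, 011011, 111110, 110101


Comparing all pairs, minimum distance: 2
Can detect 1 errors, correct 0 errors

2


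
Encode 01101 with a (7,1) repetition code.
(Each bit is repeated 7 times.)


Each bit -> 7 copies

00000001111111111111100000001111111


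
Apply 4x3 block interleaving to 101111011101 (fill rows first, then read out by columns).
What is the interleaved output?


Matrix:
  101
  111
  011
  101
Read columns: 110101101111

110101101111


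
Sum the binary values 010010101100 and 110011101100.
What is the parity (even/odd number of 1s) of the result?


010010101100 = 1196
110011101100 = 3308
Sum = 4504 = 1000110011000
1s count = 5

odd parity (5 ones in 1000110011000)


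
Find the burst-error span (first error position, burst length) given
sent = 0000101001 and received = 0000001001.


XOR: 0000100000

Burst at position 4, length 1


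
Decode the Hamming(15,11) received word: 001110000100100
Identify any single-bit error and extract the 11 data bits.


Syndrome = 5: error at position 5

Data: 10000100100 (corrected bit 5)


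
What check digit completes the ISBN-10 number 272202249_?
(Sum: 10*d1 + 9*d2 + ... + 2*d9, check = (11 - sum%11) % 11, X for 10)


Weighted sum: 161
161 mod 11 = 7

Check digit: 4


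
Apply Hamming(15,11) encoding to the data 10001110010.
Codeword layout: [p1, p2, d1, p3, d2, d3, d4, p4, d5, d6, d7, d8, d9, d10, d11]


Parity bits: p1=1, p2=0, p3=1, p4=0

101100001110010


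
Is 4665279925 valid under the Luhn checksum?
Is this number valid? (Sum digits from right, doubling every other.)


Luhn sum = 60
60 mod 10 = 0

Valid (Luhn sum mod 10 = 0)


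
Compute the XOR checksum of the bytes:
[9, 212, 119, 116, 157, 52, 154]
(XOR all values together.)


XOR chain: 9 ^ 212 ^ 119 ^ 116 ^ 157 ^ 52 ^ 154 = 237

237


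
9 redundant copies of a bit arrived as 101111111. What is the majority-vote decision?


Ones: 8 out of 9
Threshold: 5

1 (8/9 voted 1)


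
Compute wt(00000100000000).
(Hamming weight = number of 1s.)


Counting 1s in 00000100000000

1


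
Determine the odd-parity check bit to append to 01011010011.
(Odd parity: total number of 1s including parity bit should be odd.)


Number of 1s in data: 6
Parity bit: 1

1


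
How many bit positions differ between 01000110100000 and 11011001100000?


XOR: 10011111000000
Count of 1s: 6

6


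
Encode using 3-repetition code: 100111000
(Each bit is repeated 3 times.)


Each bit -> 3 copies

111000000111111111000000000


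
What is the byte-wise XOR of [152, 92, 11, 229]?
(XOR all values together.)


XOR chain: 152 ^ 92 ^ 11 ^ 229 = 42

42


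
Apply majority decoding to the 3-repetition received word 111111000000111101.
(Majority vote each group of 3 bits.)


Groups: 111, 111, 000, 000, 111, 101
Majority votes: 110011

110011


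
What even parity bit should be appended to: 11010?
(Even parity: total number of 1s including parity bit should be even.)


Number of 1s in data: 3
Parity bit: 1

1


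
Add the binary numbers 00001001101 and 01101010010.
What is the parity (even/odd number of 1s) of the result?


00001001101 = 77
01101010010 = 850
Sum = 927 = 1110011111
1s count = 8

even parity (8 ones in 1110011111)


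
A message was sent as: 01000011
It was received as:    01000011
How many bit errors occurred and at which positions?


XOR: 00000000

0 errors (received matches sent)


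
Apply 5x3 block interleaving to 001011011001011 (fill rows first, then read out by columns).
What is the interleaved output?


Matrix:
  001
  011
  011
  001
  011
Read columns: 000000110111111

000000110111111


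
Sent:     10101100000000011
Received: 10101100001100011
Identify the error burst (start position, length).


XOR: 00000000001100000

Burst at position 10, length 2


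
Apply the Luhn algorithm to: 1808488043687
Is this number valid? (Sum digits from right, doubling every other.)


Luhn sum = 64
64 mod 10 = 4

Invalid (Luhn sum mod 10 = 4)


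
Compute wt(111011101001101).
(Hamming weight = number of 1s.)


Counting 1s in 111011101001101

10


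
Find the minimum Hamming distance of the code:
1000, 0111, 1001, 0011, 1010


Comparing all pairs, minimum distance: 1
Can detect 0 errors, correct 0 errors

1


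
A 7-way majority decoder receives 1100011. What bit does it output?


Ones: 4 out of 7
Threshold: 4

1 (4/7 voted 1)


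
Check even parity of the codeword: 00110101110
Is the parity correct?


Number of 1s: 6

Yes, parity is correct (6 ones)


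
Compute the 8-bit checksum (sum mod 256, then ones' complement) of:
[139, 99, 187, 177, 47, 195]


Sum = 844 mod 256 = 76
Complement = 179

179


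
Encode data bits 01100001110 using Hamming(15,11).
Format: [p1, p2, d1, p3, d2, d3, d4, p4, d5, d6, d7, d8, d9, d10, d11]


Parity bits: p1=0, p2=0, p3=1, p4=1

000111010001110


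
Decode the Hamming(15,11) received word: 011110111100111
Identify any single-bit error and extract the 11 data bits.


Syndrome = 0: no error detected

Data: 11011100111 (no errors)


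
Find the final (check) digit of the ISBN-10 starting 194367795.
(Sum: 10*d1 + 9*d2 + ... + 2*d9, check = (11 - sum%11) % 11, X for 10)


Weighted sum: 280
280 mod 11 = 5

Check digit: 6


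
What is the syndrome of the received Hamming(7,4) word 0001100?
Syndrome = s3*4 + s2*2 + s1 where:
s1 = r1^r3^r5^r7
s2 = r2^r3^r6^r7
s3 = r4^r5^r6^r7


s1=1, s2=0, s3=0

Syndrome = 1 (error at position 1)


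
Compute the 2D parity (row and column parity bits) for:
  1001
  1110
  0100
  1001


Row parities: 0110
Column parities: 1010

Row P: 0110, Col P: 1010, Corner: 0


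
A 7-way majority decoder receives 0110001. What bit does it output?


Ones: 3 out of 7
Threshold: 4

0 (3/7 voted 1)


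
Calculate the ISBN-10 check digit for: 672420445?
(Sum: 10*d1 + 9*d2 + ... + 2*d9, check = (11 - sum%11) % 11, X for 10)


Weighted sum: 217
217 mod 11 = 8

Check digit: 3


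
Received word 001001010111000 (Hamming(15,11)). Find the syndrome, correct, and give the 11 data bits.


Syndrome = 0: no error detected

Data: 10100111000 (no errors)


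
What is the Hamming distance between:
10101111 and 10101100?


XOR: 00000011
Count of 1s: 2

2


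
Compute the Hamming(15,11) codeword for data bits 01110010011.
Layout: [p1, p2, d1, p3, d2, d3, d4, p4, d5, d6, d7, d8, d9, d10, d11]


Parity bits: p1=0, p2=1, p3=1, p4=1

010111110010011


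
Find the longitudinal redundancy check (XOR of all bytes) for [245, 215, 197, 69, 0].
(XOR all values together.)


XOR chain: 245 ^ 215 ^ 197 ^ 69 ^ 0 = 162

162


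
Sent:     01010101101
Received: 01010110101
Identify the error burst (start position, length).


XOR: 00000011000

Burst at position 6, length 2


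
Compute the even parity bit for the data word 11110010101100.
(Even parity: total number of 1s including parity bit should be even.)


Number of 1s in data: 8
Parity bit: 0

0


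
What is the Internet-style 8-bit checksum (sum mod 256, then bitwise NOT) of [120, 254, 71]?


Sum = 445 mod 256 = 189
Complement = 66

66


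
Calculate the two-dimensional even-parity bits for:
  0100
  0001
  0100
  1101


Row parities: 1111
Column parities: 1100

Row P: 1111, Col P: 1100, Corner: 0


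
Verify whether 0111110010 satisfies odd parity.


Number of 1s: 6

No, parity error (6 ones)


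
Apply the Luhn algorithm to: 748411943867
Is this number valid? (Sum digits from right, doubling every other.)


Luhn sum = 60
60 mod 10 = 0

Valid (Luhn sum mod 10 = 0)


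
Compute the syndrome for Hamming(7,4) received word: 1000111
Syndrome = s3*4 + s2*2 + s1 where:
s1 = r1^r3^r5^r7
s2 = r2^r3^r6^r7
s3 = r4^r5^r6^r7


s1=1, s2=0, s3=1

Syndrome = 5 (error at position 5)


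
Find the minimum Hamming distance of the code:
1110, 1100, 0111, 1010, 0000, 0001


Comparing all pairs, minimum distance: 1
Can detect 0 errors, correct 0 errors

1


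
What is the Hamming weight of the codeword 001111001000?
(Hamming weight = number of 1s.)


Counting 1s in 001111001000

5


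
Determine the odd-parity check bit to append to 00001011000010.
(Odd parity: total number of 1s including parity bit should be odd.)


Number of 1s in data: 4
Parity bit: 1

1


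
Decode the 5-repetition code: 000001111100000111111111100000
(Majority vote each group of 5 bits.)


Groups: 00000, 11111, 00000, 11111, 11111, 00000
Majority votes: 010110

010110


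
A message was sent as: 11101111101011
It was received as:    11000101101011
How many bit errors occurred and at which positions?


XOR: 00101010000000

3 error(s) at position(s): 2, 4, 6


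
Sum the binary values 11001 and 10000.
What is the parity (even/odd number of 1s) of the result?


11001 = 25
10000 = 16
Sum = 41 = 101001
1s count = 3

odd parity (3 ones in 101001)


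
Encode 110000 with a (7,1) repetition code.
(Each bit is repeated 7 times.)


Each bit -> 7 copies

111111111111110000000000000000000000000000


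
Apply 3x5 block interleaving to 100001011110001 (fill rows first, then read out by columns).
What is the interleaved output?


Matrix:
  10000
  10111
  10001
Read columns: 111000010010011

111000010010011


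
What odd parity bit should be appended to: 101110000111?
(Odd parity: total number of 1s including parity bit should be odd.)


Number of 1s in data: 7
Parity bit: 0

0


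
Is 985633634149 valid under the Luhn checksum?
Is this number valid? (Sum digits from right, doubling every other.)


Luhn sum = 65
65 mod 10 = 5

Invalid (Luhn sum mod 10 = 5)


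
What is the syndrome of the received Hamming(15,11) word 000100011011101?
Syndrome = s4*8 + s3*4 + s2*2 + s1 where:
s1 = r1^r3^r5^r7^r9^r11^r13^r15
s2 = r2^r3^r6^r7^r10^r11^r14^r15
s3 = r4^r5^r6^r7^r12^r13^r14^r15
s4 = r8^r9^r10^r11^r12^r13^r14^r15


s1=0, s2=0, s3=0, s4=0

Syndrome = 0 (no error)


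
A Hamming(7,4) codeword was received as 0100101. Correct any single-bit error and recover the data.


Syndrome = 0: no error detected

Data: 0101 (no errors)


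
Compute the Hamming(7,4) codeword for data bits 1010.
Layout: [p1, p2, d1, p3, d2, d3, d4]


Parity bits: p1=1, p2=0, p3=1

1011010


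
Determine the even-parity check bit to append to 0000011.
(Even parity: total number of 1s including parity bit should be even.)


Number of 1s in data: 2
Parity bit: 0

0


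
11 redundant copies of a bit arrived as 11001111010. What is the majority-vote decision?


Ones: 7 out of 11
Threshold: 6

1 (7/11 voted 1)


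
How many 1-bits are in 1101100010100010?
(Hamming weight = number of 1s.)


Counting 1s in 1101100010100010

7


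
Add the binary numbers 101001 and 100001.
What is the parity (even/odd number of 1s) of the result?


101001 = 41
100001 = 33
Sum = 74 = 1001010
1s count = 3

odd parity (3 ones in 1001010)


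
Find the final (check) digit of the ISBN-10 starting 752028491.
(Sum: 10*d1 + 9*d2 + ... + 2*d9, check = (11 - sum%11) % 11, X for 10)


Weighted sum: 228
228 mod 11 = 8

Check digit: 3


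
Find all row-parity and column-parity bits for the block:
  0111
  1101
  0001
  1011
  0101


Row parities: 11110
Column parities: 0101

Row P: 11110, Col P: 0101, Corner: 0


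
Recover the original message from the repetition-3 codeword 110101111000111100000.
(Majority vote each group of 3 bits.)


Groups: 110, 101, 111, 000, 111, 100, 000
Majority votes: 1110100

1110100


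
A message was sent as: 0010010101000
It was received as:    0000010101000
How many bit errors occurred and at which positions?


XOR: 0010000000000

1 error(s) at position(s): 2


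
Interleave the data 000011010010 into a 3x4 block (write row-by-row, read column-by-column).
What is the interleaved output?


Matrix:
  0000
  1101
  0010
Read columns: 010010001010

010010001010


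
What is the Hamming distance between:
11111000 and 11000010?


XOR: 00111010
Count of 1s: 4

4


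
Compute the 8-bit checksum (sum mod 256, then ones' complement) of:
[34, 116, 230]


Sum = 380 mod 256 = 124
Complement = 131

131


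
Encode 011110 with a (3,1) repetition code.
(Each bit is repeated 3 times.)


Each bit -> 3 copies

000111111111111000


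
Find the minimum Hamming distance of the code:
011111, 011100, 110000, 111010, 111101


Comparing all pairs, minimum distance: 2
Can detect 1 errors, correct 0 errors

2


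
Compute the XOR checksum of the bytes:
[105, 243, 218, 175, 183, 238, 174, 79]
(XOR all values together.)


XOR chain: 105 ^ 243 ^ 218 ^ 175 ^ 183 ^ 238 ^ 174 ^ 79 = 87

87


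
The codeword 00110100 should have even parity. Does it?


Number of 1s: 3

No, parity error (3 ones)


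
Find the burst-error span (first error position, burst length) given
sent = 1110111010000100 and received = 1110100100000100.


XOR: 0000011110000000

Burst at position 5, length 4


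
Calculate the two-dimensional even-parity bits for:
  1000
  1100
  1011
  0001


Row parities: 1011
Column parities: 1110

Row P: 1011, Col P: 1110, Corner: 1


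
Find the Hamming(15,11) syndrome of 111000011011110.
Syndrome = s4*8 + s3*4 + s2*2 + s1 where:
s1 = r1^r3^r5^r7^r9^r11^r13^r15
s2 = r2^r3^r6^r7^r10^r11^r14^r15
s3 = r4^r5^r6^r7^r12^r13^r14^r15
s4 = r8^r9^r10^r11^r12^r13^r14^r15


s1=1, s2=0, s3=1, s4=0

Syndrome = 5 (error at position 5)


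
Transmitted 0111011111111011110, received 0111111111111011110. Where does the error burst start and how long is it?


XOR: 0000100000000000000

Burst at position 4, length 1


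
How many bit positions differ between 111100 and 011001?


XOR: 100101
Count of 1s: 3

3


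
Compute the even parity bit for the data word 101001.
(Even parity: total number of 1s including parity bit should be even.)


Number of 1s in data: 3
Parity bit: 1

1


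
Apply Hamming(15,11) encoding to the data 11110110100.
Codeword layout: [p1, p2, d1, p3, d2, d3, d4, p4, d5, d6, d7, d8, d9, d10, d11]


Parity bits: p1=1, p2=1, p3=0, p4=1

111011110110100


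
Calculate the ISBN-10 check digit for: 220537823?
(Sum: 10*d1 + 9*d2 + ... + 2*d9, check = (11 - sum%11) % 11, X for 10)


Weighted sum: 170
170 mod 11 = 5

Check digit: 6


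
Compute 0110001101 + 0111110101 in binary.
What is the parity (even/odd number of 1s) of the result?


0110001101 = 397
0111110101 = 501
Sum = 898 = 1110000010
1s count = 4

even parity (4 ones in 1110000010)


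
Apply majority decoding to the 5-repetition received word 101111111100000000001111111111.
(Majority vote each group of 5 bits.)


Groups: 10111, 11111, 00000, 00000, 11111, 11111
Majority votes: 110011

110011


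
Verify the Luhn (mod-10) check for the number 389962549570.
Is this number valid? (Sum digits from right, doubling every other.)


Luhn sum = 61
61 mod 10 = 1

Invalid (Luhn sum mod 10 = 1)


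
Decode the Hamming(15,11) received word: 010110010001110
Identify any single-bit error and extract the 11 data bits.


Syndrome = 4: error at position 4

Data: 01000001110 (corrected bit 4)


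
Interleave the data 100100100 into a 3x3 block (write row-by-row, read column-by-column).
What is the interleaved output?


Matrix:
  100
  100
  100
Read columns: 111000000

111000000


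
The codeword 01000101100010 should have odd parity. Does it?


Number of 1s: 5

Yes, parity is correct (5 ones)


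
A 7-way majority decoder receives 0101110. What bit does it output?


Ones: 4 out of 7
Threshold: 4

1 (4/7 voted 1)


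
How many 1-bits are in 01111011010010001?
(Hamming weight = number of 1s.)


Counting 1s in 01111011010010001

9


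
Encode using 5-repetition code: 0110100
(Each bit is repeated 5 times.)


Each bit -> 5 copies

00000111111111100000111110000000000


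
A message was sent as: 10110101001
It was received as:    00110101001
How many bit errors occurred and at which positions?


XOR: 10000000000

1 error(s) at position(s): 0


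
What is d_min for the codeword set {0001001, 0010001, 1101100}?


Comparing all pairs, minimum distance: 2
Can detect 1 errors, correct 0 errors

2


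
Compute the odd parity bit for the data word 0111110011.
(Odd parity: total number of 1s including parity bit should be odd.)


Number of 1s in data: 7
Parity bit: 0

0


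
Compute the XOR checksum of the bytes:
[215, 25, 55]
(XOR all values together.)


XOR chain: 215 ^ 25 ^ 55 = 249

249


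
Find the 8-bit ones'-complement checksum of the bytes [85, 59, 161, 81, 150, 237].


Sum = 773 mod 256 = 5
Complement = 250

250


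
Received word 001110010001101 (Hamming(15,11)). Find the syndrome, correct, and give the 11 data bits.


Syndrome = 4: error at position 4

Data: 11000001101 (corrected bit 4)


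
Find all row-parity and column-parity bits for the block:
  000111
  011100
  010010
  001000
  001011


Row parities: 11011
Column parities: 001010

Row P: 11011, Col P: 001010, Corner: 0


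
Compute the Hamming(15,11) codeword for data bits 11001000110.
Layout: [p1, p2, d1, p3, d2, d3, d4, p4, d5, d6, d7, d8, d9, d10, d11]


Parity bits: p1=0, p2=0, p3=1, p4=1

001110011000110


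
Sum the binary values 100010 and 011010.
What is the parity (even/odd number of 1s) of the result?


100010 = 34
011010 = 26
Sum = 60 = 111100
1s count = 4

even parity (4 ones in 111100)


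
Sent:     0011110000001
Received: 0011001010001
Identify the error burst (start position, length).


XOR: 0000111010000

Burst at position 4, length 5


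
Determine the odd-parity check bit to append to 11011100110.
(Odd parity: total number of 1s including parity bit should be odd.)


Number of 1s in data: 7
Parity bit: 0

0


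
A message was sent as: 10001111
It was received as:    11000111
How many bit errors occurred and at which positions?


XOR: 01001000

2 error(s) at position(s): 1, 4


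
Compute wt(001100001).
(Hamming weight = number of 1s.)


Counting 1s in 001100001

3


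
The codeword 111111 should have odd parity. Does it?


Number of 1s: 6

No, parity error (6 ones)


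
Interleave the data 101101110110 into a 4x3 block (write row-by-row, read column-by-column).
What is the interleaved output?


Matrix:
  101
  101
  110
  110
Read columns: 111100111100

111100111100


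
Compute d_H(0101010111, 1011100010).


XOR: 1110110101
Count of 1s: 7

7


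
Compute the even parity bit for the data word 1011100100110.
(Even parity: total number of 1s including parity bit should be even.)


Number of 1s in data: 7
Parity bit: 1

1


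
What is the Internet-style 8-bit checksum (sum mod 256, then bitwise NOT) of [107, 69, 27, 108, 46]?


Sum = 357 mod 256 = 101
Complement = 154

154


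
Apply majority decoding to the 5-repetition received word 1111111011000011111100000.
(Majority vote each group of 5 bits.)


Groups: 11111, 11011, 00001, 11111, 00000
Majority votes: 11010

11010


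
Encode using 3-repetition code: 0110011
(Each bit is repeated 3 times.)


Each bit -> 3 copies

000111111000000111111


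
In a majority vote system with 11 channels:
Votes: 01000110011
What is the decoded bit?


Ones: 5 out of 11
Threshold: 6

0 (5/11 voted 1)


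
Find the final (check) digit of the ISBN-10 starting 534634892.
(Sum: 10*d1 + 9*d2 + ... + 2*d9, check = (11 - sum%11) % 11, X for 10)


Weighted sum: 252
252 mod 11 = 10

Check digit: 1


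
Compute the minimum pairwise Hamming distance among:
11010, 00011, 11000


Comparing all pairs, minimum distance: 1
Can detect 0 errors, correct 0 errors

1
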